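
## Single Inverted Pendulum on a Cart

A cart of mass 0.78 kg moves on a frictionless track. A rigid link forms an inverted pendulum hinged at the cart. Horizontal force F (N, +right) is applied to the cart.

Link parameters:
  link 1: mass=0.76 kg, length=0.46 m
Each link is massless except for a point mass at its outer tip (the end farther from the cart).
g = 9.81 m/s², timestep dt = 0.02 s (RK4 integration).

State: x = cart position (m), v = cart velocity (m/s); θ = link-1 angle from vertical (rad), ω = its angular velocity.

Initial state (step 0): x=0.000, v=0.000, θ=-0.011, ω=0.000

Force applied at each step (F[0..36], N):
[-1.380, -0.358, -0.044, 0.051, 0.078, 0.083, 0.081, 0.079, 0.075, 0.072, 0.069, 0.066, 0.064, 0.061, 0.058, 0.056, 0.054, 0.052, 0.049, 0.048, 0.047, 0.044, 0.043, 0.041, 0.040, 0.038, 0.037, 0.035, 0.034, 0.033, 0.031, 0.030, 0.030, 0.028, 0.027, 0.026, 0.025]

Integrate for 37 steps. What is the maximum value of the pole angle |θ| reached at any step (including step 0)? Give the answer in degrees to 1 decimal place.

Answer: 0.6°

Derivation:
apply F[0]=-1.380 → step 1: x=-0.000, v=-0.033, θ=-0.010, ω=0.068
apply F[1]=-0.358 → step 2: x=-0.001, v=-0.041, θ=-0.009, ω=0.080
apply F[2]=-0.044 → step 3: x=-0.002, v=-0.040, θ=-0.007, ω=0.075
apply F[3]=+0.051 → step 4: x=-0.003, v=-0.038, θ=-0.006, ω=0.067
apply F[4]=+0.078 → step 5: x=-0.003, v=-0.035, θ=-0.005, ω=0.058
apply F[5]=+0.083 → step 6: x=-0.004, v=-0.032, θ=-0.004, ω=0.050
apply F[6]=+0.081 → step 7: x=-0.005, v=-0.029, θ=-0.003, ω=0.043
apply F[7]=+0.079 → step 8: x=-0.005, v=-0.027, θ=-0.002, ω=0.037
apply F[8]=+0.075 → step 9: x=-0.006, v=-0.024, θ=-0.001, ω=0.031
apply F[9]=+0.072 → step 10: x=-0.006, v=-0.022, θ=-0.001, ω=0.027
apply F[10]=+0.069 → step 11: x=-0.007, v=-0.021, θ=-0.000, ω=0.023
apply F[11]=+0.066 → step 12: x=-0.007, v=-0.019, θ=0.000, ω=0.019
apply F[12]=+0.064 → step 13: x=-0.007, v=-0.017, θ=0.001, ω=0.016
apply F[13]=+0.061 → step 14: x=-0.008, v=-0.016, θ=0.001, ω=0.013
apply F[14]=+0.058 → step 15: x=-0.008, v=-0.015, θ=0.001, ω=0.011
apply F[15]=+0.056 → step 16: x=-0.008, v=-0.014, θ=0.001, ω=0.009
apply F[16]=+0.054 → step 17: x=-0.009, v=-0.012, θ=0.002, ω=0.007
apply F[17]=+0.052 → step 18: x=-0.009, v=-0.011, θ=0.002, ω=0.006
apply F[18]=+0.049 → step 19: x=-0.009, v=-0.011, θ=0.002, ω=0.004
apply F[19]=+0.048 → step 20: x=-0.009, v=-0.010, θ=0.002, ω=0.003
apply F[20]=+0.047 → step 21: x=-0.009, v=-0.009, θ=0.002, ω=0.002
apply F[21]=+0.044 → step 22: x=-0.010, v=-0.008, θ=0.002, ω=0.002
apply F[22]=+0.043 → step 23: x=-0.010, v=-0.007, θ=0.002, ω=0.001
apply F[23]=+0.041 → step 24: x=-0.010, v=-0.007, θ=0.002, ω=0.000
apply F[24]=+0.040 → step 25: x=-0.010, v=-0.006, θ=0.002, ω=-0.000
apply F[25]=+0.038 → step 26: x=-0.010, v=-0.005, θ=0.002, ω=-0.001
apply F[26]=+0.037 → step 27: x=-0.010, v=-0.005, θ=0.002, ω=-0.001
apply F[27]=+0.035 → step 28: x=-0.010, v=-0.004, θ=0.002, ω=-0.001
apply F[28]=+0.034 → step 29: x=-0.010, v=-0.004, θ=0.002, ω=-0.002
apply F[29]=+0.033 → step 30: x=-0.010, v=-0.003, θ=0.002, ω=-0.002
apply F[30]=+0.031 → step 31: x=-0.011, v=-0.003, θ=0.002, ω=-0.002
apply F[31]=+0.030 → step 32: x=-0.011, v=-0.003, θ=0.002, ω=-0.002
apply F[32]=+0.030 → step 33: x=-0.011, v=-0.002, θ=0.002, ω=-0.002
apply F[33]=+0.028 → step 34: x=-0.011, v=-0.002, θ=0.002, ω=-0.002
apply F[34]=+0.027 → step 35: x=-0.011, v=-0.001, θ=0.002, ω=-0.002
apply F[35]=+0.026 → step 36: x=-0.011, v=-0.001, θ=0.002, ω=-0.002
apply F[36]=+0.025 → step 37: x=-0.011, v=-0.001, θ=0.002, ω=-0.002
Max |angle| over trajectory = 0.011 rad = 0.6°.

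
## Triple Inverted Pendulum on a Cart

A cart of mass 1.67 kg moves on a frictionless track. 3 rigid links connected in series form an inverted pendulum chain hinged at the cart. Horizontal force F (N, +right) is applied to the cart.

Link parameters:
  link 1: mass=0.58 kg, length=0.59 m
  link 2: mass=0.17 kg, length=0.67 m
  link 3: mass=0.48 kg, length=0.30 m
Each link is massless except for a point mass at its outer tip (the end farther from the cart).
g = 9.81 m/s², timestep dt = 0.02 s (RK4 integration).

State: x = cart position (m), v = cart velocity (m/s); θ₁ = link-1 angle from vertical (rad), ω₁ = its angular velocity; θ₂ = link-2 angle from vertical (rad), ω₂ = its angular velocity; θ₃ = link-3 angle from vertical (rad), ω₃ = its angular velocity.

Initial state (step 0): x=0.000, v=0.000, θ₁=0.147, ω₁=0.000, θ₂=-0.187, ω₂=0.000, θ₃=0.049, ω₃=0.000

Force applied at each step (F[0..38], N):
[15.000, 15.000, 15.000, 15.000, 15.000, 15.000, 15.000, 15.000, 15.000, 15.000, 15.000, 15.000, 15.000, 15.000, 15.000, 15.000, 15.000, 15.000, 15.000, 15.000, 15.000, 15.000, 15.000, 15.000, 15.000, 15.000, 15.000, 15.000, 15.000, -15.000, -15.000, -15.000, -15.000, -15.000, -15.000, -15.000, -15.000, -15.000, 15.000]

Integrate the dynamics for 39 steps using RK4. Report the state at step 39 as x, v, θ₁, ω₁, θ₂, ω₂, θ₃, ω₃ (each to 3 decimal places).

Answer: x=1.512, v=0.144, θ₁=-2.996, ω₁=-0.490, θ₂=-2.599, ω₂=-22.066, θ₃=-2.748, ω₃=20.440

Derivation:
apply F[0]=+15.000 → step 1: x=0.002, v=0.160, θ₁=0.146, ω₁=-0.120, θ₂=-0.190, ω₂=-0.344, θ₃=0.054, ω₃=0.482
apply F[1]=+15.000 → step 2: x=0.006, v=0.321, θ₁=0.142, ω₁=-0.246, θ₂=-0.201, ω₂=-0.688, θ₃=0.068, ω₃=0.971
apply F[2]=+15.000 → step 3: x=0.014, v=0.483, θ₁=0.136, ω₁=-0.383, θ₂=-0.218, ω₂=-1.025, θ₃=0.093, ω₃=1.468
apply F[3]=+15.000 → step 4: x=0.026, v=0.647, θ₁=0.127, ω₁=-0.538, θ₂=-0.242, ω₂=-1.348, θ₃=0.127, ω₃=1.958
apply F[4]=+15.000 → step 5: x=0.040, v=0.814, θ₁=0.114, ω₁=-0.714, θ₂=-0.272, ω₂=-1.643, θ₃=0.171, ω₃=2.417
apply F[5]=+15.000 → step 6: x=0.058, v=0.984, θ₁=0.098, ω₁=-0.915, θ₂=-0.307, ω₂=-1.897, θ₃=0.223, ω₃=2.817
apply F[6]=+15.000 → step 7: x=0.080, v=1.156, θ₁=0.077, ω₁=-1.141, θ₂=-0.347, ω₂=-2.103, θ₃=0.283, ω₃=3.141
apply F[7]=+15.000 → step 8: x=0.105, v=1.330, θ₁=0.052, ω₁=-1.390, θ₂=-0.391, ω₂=-2.258, θ₃=0.348, ω₃=3.384
apply F[8]=+15.000 → step 9: x=0.133, v=1.508, θ₁=0.022, ω₁=-1.662, θ₂=-0.437, ω₂=-2.365, θ₃=0.418, ω₃=3.551
apply F[9]=+15.000 → step 10: x=0.165, v=1.687, θ₁=-0.014, ω₁=-1.957, θ₂=-0.485, ω₂=-2.430, θ₃=0.490, ω₃=3.649
apply F[10]=+15.000 → step 11: x=0.200, v=1.868, θ₁=-0.057, ω₁=-2.273, θ₂=-0.534, ω₂=-2.455, θ₃=0.563, ω₃=3.686
apply F[11]=+15.000 → step 12: x=0.240, v=2.051, θ₁=-0.105, ω₁=-2.609, θ₂=-0.583, ω₂=-2.445, θ₃=0.637, ω₃=3.665
apply F[12]=+15.000 → step 13: x=0.282, v=2.234, θ₁=-0.161, ω₁=-2.966, θ₂=-0.632, ω₂=-2.403, θ₃=0.710, ω₃=3.583
apply F[13]=+15.000 → step 14: x=0.329, v=2.415, θ₁=-0.224, ω₁=-3.342, θ₂=-0.679, ω₂=-2.333, θ₃=0.780, ω₃=3.430
apply F[14]=+15.000 → step 15: x=0.379, v=2.593, θ₁=-0.295, ω₁=-3.733, θ₂=-0.725, ω₂=-2.242, θ₃=0.846, ω₃=3.188
apply F[15]=+15.000 → step 16: x=0.433, v=2.763, θ₁=-0.374, ω₁=-4.136, θ₂=-0.769, ω₂=-2.140, θ₃=0.907, ω₃=2.835
apply F[16]=+15.000 → step 17: x=0.490, v=2.922, θ₁=-0.460, ω₁=-4.544, θ₂=-0.811, ω₂=-2.041, θ₃=0.959, ω₃=2.339
apply F[17]=+15.000 → step 18: x=0.549, v=3.064, θ₁=-0.555, ω₁=-4.948, θ₂=-0.851, ω₂=-1.963, θ₃=0.999, ω₃=1.668
apply F[18]=+15.000 → step 19: x=0.612, v=3.184, θ₁=-0.658, ω₁=-5.341, θ₂=-0.889, ω₂=-1.926, θ₃=1.024, ω₃=0.798
apply F[19]=+15.000 → step 20: x=0.677, v=3.279, θ₁=-0.769, ω₁=-5.713, θ₂=-0.928, ω₂=-1.945, θ₃=1.030, ω₃=-0.284
apply F[20]=+15.000 → step 21: x=0.743, v=3.344, θ₁=-0.887, ω₁=-6.058, θ₂=-0.968, ω₂=-2.025, θ₃=1.011, ω₃=-1.568
apply F[21]=+15.000 → step 22: x=0.810, v=3.380, θ₁=-1.011, ω₁=-6.373, θ₂=-1.009, ω₂=-2.153, θ₃=0.966, ω₃=-3.019
apply F[22]=+15.000 → step 23: x=0.878, v=3.387, θ₁=-1.141, ω₁=-6.660, θ₂=-1.054, ω₂=-2.300, θ₃=0.890, ω₃=-4.591
apply F[23]=+15.000 → step 24: x=0.946, v=3.369, θ₁=-1.277, ω₁=-6.926, θ₂=-1.101, ω₂=-2.421, θ₃=0.782, ω₃=-6.243
apply F[24]=+15.000 → step 25: x=1.012, v=3.327, θ₁=-1.418, ω₁=-7.177, θ₂=-1.150, ω₂=-2.463, θ₃=0.640, ω₃=-7.953
apply F[25]=+15.000 → step 26: x=1.078, v=3.264, θ₁=-1.564, ω₁=-7.416, θ₂=-1.199, ω₂=-2.370, θ₃=0.463, ω₃=-9.740
apply F[26]=+15.000 → step 27: x=1.143, v=3.181, θ₁=-1.715, ω₁=-7.639, θ₂=-1.244, ω₂=-2.076, θ₃=0.249, ω₃=-11.691
apply F[27]=+15.000 → step 28: x=1.206, v=3.080, θ₁=-1.870, ω₁=-7.822, θ₂=-1.280, ω₂=-1.494, θ₃=-0.007, ω₃=-14.010
apply F[28]=+15.000 → step 29: x=1.266, v=2.959, θ₁=-2.027, ω₁=-7.886, θ₂=-1.300, ω₂=-0.468, θ₃=-0.317, ω₃=-17.160
apply F[29]=-15.000 → step 30: x=1.321, v=2.526, θ₁=-2.185, ω₁=-7.852, θ₂=-1.293, ω₂=1.344, θ₃=-0.700, ω₃=-21.551
apply F[30]=-15.000 → step 31: x=1.367, v=2.032, θ₁=-2.332, ω₁=-6.540, θ₂=-1.248, ω₂=2.603, θ₃=-1.187, ω₃=-26.494
apply F[31]=-15.000 → step 32: x=1.403, v=1.643, θ₁=-2.444, ω₁=-4.835, θ₂=-1.223, ω₂=-0.508, θ₃=-1.694, ω₃=-23.164
apply F[32]=-15.000 → step 33: x=1.433, v=1.372, θ₁=-2.535, ω₁=-4.397, θ₂=-1.269, ω₂=-3.989, θ₃=-2.113, ω₃=-18.929
apply F[33]=-15.000 → step 34: x=1.458, v=1.124, θ₁=-2.623, ω₁=-4.361, θ₂=-1.377, ω₂=-6.742, θ₃=-2.458, ω₃=-15.641
apply F[34]=-15.000 → step 35: x=1.478, v=0.880, θ₁=-2.710, ω₁=-4.348, θ₂=-1.535, ω₂=-8.952, θ₃=-2.737, ω₃=-12.162
apply F[35]=-15.000 → step 36: x=1.493, v=0.637, θ₁=-2.796, ω₁=-4.231, θ₂=-1.732, ω₂=-10.747, θ₃=-2.938, ω₃=-7.798
apply F[36]=-15.000 → step 37: x=1.504, v=0.394, θ₁=-2.878, ω₁=-3.949, θ₂=-1.964, ω₂=-12.454, θ₃=-3.040, ω₃=-2.110
apply F[37]=-15.000 → step 38: x=1.509, v=0.144, θ₁=-2.952, ω₁=-3.332, θ₂=-2.236, ω₂=-15.091, θ₃=-3.007, ω₃=6.029
apply F[38]=+15.000 → step 39: x=1.512, v=0.144, θ₁=-2.996, ω₁=-0.490, θ₂=-2.599, ω₂=-22.066, θ₃=-2.748, ω₃=20.440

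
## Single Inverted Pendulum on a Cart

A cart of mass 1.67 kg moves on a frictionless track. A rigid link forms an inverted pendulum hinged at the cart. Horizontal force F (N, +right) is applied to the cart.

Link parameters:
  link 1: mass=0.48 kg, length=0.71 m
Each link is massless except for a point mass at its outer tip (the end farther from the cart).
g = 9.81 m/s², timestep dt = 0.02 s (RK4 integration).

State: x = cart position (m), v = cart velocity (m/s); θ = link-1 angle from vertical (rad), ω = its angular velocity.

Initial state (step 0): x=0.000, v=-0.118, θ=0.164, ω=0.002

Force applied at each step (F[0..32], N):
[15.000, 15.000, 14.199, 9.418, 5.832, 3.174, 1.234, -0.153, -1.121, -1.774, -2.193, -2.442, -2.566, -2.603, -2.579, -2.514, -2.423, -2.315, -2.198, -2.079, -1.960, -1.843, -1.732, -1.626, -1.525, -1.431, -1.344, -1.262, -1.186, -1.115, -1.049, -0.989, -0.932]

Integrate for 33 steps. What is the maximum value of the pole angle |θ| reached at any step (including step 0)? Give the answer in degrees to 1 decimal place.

Answer: 9.4°

Derivation:
apply F[0]=+15.000 → step 1: x=-0.001, v=0.051, θ=0.162, ω=-0.188
apply F[1]=+15.000 → step 2: x=0.002, v=0.221, θ=0.156, ω=-0.380
apply F[2]=+14.199 → step 3: x=0.008, v=0.382, θ=0.147, ω=-0.562
apply F[3]=+9.418 → step 4: x=0.017, v=0.486, θ=0.135, ω=-0.669
apply F[4]=+5.832 → step 5: x=0.027, v=0.549, θ=0.121, ω=-0.721
apply F[5]=+3.174 → step 6: x=0.038, v=0.581, θ=0.106, ω=-0.735
apply F[6]=+1.234 → step 7: x=0.050, v=0.590, θ=0.092, ω=-0.720
apply F[7]=-0.153 → step 8: x=0.062, v=0.584, θ=0.078, ω=-0.688
apply F[8]=-1.121 → step 9: x=0.073, v=0.566, θ=0.064, ω=-0.644
apply F[9]=-1.774 → step 10: x=0.084, v=0.542, θ=0.052, ω=-0.594
apply F[10]=-2.193 → step 11: x=0.095, v=0.513, θ=0.041, ω=-0.541
apply F[11]=-2.442 → step 12: x=0.105, v=0.482, θ=0.030, ω=-0.487
apply F[12]=-2.566 → step 13: x=0.114, v=0.450, θ=0.021, ω=-0.435
apply F[13]=-2.603 → step 14: x=0.123, v=0.418, θ=0.013, ω=-0.385
apply F[14]=-2.579 → step 15: x=0.131, v=0.386, θ=0.006, ω=-0.338
apply F[15]=-2.514 → step 16: x=0.138, v=0.356, θ=-0.001, ω=-0.295
apply F[16]=-2.423 → step 17: x=0.145, v=0.327, θ=-0.006, ω=-0.255
apply F[17]=-2.315 → step 18: x=0.151, v=0.300, θ=-0.011, ω=-0.219
apply F[18]=-2.198 → step 19: x=0.157, v=0.274, θ=-0.015, ω=-0.186
apply F[19]=-2.079 → step 20: x=0.162, v=0.250, θ=-0.018, ω=-0.157
apply F[20]=-1.960 → step 21: x=0.167, v=0.228, θ=-0.021, ω=-0.131
apply F[21]=-1.843 → step 22: x=0.172, v=0.207, θ=-0.024, ω=-0.108
apply F[22]=-1.732 → step 23: x=0.176, v=0.188, θ=-0.026, ω=-0.088
apply F[23]=-1.626 → step 24: x=0.179, v=0.170, θ=-0.027, ω=-0.070
apply F[24]=-1.525 → step 25: x=0.182, v=0.153, θ=-0.028, ω=-0.054
apply F[25]=-1.431 → step 26: x=0.185, v=0.138, θ=-0.029, ω=-0.040
apply F[26]=-1.344 → step 27: x=0.188, v=0.123, θ=-0.030, ω=-0.028
apply F[27]=-1.262 → step 28: x=0.190, v=0.110, θ=-0.030, ω=-0.017
apply F[28]=-1.186 → step 29: x=0.192, v=0.097, θ=-0.031, ω=-0.008
apply F[29]=-1.115 → step 30: x=0.194, v=0.086, θ=-0.031, ω=-0.000
apply F[30]=-1.049 → step 31: x=0.196, v=0.075, θ=-0.031, ω=0.007
apply F[31]=-0.989 → step 32: x=0.197, v=0.065, θ=-0.030, ω=0.012
apply F[32]=-0.932 → step 33: x=0.198, v=0.055, θ=-0.030, ω=0.017
Max |angle| over trajectory = 0.164 rad = 9.4°.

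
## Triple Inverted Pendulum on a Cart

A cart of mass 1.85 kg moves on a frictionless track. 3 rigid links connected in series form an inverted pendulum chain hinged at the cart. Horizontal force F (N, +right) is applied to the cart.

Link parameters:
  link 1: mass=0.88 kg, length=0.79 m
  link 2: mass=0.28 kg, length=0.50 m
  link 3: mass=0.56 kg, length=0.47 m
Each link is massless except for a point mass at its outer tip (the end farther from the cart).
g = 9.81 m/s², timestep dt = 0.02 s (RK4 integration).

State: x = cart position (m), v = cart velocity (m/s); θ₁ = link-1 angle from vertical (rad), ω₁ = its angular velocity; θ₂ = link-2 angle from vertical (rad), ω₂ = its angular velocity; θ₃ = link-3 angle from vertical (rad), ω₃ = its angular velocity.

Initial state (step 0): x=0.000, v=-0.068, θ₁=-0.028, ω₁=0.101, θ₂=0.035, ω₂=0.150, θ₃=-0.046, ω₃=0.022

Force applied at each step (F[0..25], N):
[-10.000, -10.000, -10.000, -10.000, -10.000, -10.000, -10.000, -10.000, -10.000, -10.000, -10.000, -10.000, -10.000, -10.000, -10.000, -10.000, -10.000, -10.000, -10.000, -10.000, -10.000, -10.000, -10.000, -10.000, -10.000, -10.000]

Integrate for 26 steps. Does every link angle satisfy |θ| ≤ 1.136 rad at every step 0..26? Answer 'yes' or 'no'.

apply F[0]=-10.000 → step 1: x=-0.002, v=-0.171, θ₁=-0.025, ω₁=0.210, θ₂=0.039, ω₂=0.263, θ₃=-0.047, ω₃=-0.081
apply F[1]=-10.000 → step 2: x=-0.007, v=-0.275, θ₁=-0.020, ω₁=0.321, θ₂=0.046, ω₂=0.380, θ₃=-0.049, ω₃=-0.191
apply F[2]=-10.000 → step 3: x=-0.013, v=-0.381, θ₁=-0.012, ω₁=0.436, θ₂=0.054, ω₂=0.505, θ₃=-0.054, ω₃=-0.312
apply F[3]=-10.000 → step 4: x=-0.022, v=-0.487, θ₁=-0.002, ω₁=0.554, θ₂=0.066, ω₂=0.640, θ₃=-0.062, ω₃=-0.449
apply F[4]=-10.000 → step 5: x=-0.033, v=-0.596, θ₁=0.010, ω₁=0.678, θ₂=0.080, ω₂=0.784, θ₃=-0.072, ω₃=-0.604
apply F[5]=-10.000 → step 6: x=-0.046, v=-0.707, θ₁=0.025, ω₁=0.809, θ₂=0.097, ω₂=0.940, θ₃=-0.086, ω₃=-0.779
apply F[6]=-10.000 → step 7: x=-0.061, v=-0.820, θ₁=0.043, ω₁=0.947, θ₂=0.118, ω₂=1.105, θ₃=-0.104, ω₃=-0.973
apply F[7]=-10.000 → step 8: x=-0.079, v=-0.936, θ₁=0.063, ω₁=1.094, θ₂=0.141, ω₂=1.274, θ₃=-0.125, ω₃=-1.180
apply F[8]=-10.000 → step 9: x=-0.099, v=-1.054, θ₁=0.086, ω₁=1.250, θ₂=0.169, ω₂=1.440, θ₃=-0.151, ω₃=-1.394
apply F[9]=-10.000 → step 10: x=-0.121, v=-1.174, θ₁=0.113, ω₁=1.415, θ₂=0.199, ω₂=1.594, θ₃=-0.181, ω₃=-1.602
apply F[10]=-10.000 → step 11: x=-0.146, v=-1.295, θ₁=0.143, ω₁=1.591, θ₂=0.232, ω₂=1.726, θ₃=-0.215, ω₃=-1.791
apply F[11]=-10.000 → step 12: x=-0.173, v=-1.416, θ₁=0.177, ω₁=1.777, θ₂=0.268, ω₂=1.827, θ₃=-0.252, ω₃=-1.951
apply F[12]=-10.000 → step 13: x=-0.202, v=-1.538, θ₁=0.214, ω₁=1.972, θ₂=0.305, ω₂=1.891, θ₃=-0.293, ω₃=-2.073
apply F[13]=-10.000 → step 14: x=-0.234, v=-1.659, θ₁=0.256, ω₁=2.176, θ₂=0.343, ω₂=1.918, θ₃=-0.335, ω₃=-2.151
apply F[14]=-10.000 → step 15: x=-0.269, v=-1.777, θ₁=0.301, ω₁=2.388, θ₂=0.382, ω₂=1.908, θ₃=-0.378, ω₃=-2.184
apply F[15]=-10.000 → step 16: x=-0.305, v=-1.893, θ₁=0.351, ω₁=2.606, θ₂=0.419, ω₂=1.867, θ₃=-0.422, ω₃=-2.170
apply F[16]=-10.000 → step 17: x=-0.344, v=-2.003, θ₁=0.406, ω₁=2.828, θ₂=0.456, ω₂=1.800, θ₃=-0.465, ω₃=-2.109
apply F[17]=-10.000 → step 18: x=-0.385, v=-2.107, θ₁=0.464, ω₁=3.053, θ₂=0.491, ω₂=1.716, θ₃=-0.506, ω₃=-2.001
apply F[18]=-10.000 → step 19: x=-0.428, v=-2.202, θ₁=0.528, ω₁=3.277, θ₂=0.525, ω₂=1.625, θ₃=-0.545, ω₃=-1.844
apply F[19]=-10.000 → step 20: x=-0.473, v=-2.286, θ₁=0.595, ω₁=3.499, θ₂=0.556, ω₂=1.537, θ₃=-0.580, ω₃=-1.639
apply F[20]=-10.000 → step 21: x=-0.520, v=-2.357, θ₁=0.668, ω₁=3.715, θ₂=0.586, ω₂=1.463, θ₃=-0.610, ω₃=-1.383
apply F[21]=-10.000 → step 22: x=-0.568, v=-2.414, θ₁=0.744, ω₁=3.924, θ₂=0.615, ω₂=1.415, θ₃=-0.635, ω₃=-1.078
apply F[22]=-10.000 → step 23: x=-0.616, v=-2.454, θ₁=0.825, ω₁=4.125, θ₂=0.643, ω₂=1.403, θ₃=-0.653, ω₃=-0.724
apply F[23]=-10.000 → step 24: x=-0.666, v=-2.478, θ₁=0.909, ω₁=4.317, θ₂=0.671, ω₂=1.433, θ₃=-0.663, ω₃=-0.323
apply F[24]=-10.000 → step 25: x=-0.715, v=-2.484, θ₁=0.997, ω₁=4.501, θ₂=0.701, ω₂=1.511, θ₃=-0.665, ω₃=0.123
apply F[25]=-10.000 → step 26: x=-0.765, v=-2.471, θ₁=1.089, ω₁=4.678, θ₂=0.732, ω₂=1.640, θ₃=-0.658, ω₃=0.612
Max |angle| over trajectory = 1.089 rad; bound = 1.136 → within bound.

Answer: yes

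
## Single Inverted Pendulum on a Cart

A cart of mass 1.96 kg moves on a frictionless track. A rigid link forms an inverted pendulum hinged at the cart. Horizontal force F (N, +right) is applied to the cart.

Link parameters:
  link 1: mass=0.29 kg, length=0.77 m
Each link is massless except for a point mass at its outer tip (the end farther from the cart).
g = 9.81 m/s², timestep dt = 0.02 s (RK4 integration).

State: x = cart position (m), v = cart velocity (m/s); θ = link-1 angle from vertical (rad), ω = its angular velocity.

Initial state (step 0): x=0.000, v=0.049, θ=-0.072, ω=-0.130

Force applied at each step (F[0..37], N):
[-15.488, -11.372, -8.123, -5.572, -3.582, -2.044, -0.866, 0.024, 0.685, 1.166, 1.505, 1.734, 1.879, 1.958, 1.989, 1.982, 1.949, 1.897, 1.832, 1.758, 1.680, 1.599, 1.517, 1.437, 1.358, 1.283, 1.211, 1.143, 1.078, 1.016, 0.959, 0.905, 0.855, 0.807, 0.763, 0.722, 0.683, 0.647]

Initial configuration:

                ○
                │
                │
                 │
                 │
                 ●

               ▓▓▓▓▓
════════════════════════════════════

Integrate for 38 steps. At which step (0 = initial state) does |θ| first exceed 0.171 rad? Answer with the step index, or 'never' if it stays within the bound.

apply F[0]=-15.488 → step 1: x=-0.001, v=-0.107, θ=-0.073, ω=0.053
apply F[1]=-11.372 → step 2: x=-0.004, v=-0.221, θ=-0.070, ω=0.183
apply F[2]=-8.123 → step 3: x=-0.009, v=-0.302, θ=-0.066, ω=0.270
apply F[3]=-5.572 → step 4: x=-0.016, v=-0.357, θ=-0.060, ω=0.325
apply F[4]=-3.582 → step 5: x=-0.023, v=-0.391, θ=-0.053, ω=0.356
apply F[5]=-2.044 → step 6: x=-0.031, v=-0.411, θ=-0.046, ω=0.369
apply F[6]=-0.866 → step 7: x=-0.039, v=-0.419, θ=-0.039, ω=0.368
apply F[7]=+0.024 → step 8: x=-0.048, v=-0.417, θ=-0.031, ω=0.357
apply F[8]=+0.685 → step 9: x=-0.056, v=-0.410, θ=-0.024, ω=0.340
apply F[9]=+1.166 → step 10: x=-0.064, v=-0.397, θ=-0.018, ω=0.319
apply F[10]=+1.505 → step 11: x=-0.072, v=-0.381, θ=-0.012, ω=0.294
apply F[11]=+1.734 → step 12: x=-0.079, v=-0.363, θ=-0.006, ω=0.269
apply F[12]=+1.879 → step 13: x=-0.086, v=-0.344, θ=-0.001, ω=0.243
apply F[13]=+1.958 → step 14: x=-0.093, v=-0.324, θ=0.004, ω=0.217
apply F[14]=+1.989 → step 15: x=-0.099, v=-0.304, θ=0.008, ω=0.193
apply F[15]=+1.982 → step 16: x=-0.105, v=-0.284, θ=0.011, ω=0.169
apply F[16]=+1.949 → step 17: x=-0.111, v=-0.264, θ=0.015, ω=0.147
apply F[17]=+1.897 → step 18: x=-0.116, v=-0.246, θ=0.017, ω=0.127
apply F[18]=+1.832 → step 19: x=-0.121, v=-0.227, θ=0.020, ω=0.108
apply F[19]=+1.758 → step 20: x=-0.125, v=-0.210, θ=0.022, ω=0.091
apply F[20]=+1.680 → step 21: x=-0.129, v=-0.194, θ=0.023, ω=0.075
apply F[21]=+1.599 → step 22: x=-0.133, v=-0.178, θ=0.025, ω=0.061
apply F[22]=+1.517 → step 23: x=-0.136, v=-0.163, θ=0.026, ω=0.048
apply F[23]=+1.437 → step 24: x=-0.139, v=-0.149, θ=0.027, ω=0.037
apply F[24]=+1.358 → step 25: x=-0.142, v=-0.136, θ=0.027, ω=0.027
apply F[25]=+1.283 → step 26: x=-0.145, v=-0.124, θ=0.028, ω=0.018
apply F[26]=+1.211 → step 27: x=-0.147, v=-0.112, θ=0.028, ω=0.010
apply F[27]=+1.143 → step 28: x=-0.149, v=-0.102, θ=0.028, ω=0.003
apply F[28]=+1.078 → step 29: x=-0.151, v=-0.091, θ=0.028, ω=-0.003
apply F[29]=+1.016 → step 30: x=-0.153, v=-0.082, θ=0.028, ω=-0.008
apply F[30]=+0.959 → step 31: x=-0.154, v=-0.073, θ=0.028, ω=-0.013
apply F[31]=+0.905 → step 32: x=-0.156, v=-0.064, θ=0.028, ω=-0.017
apply F[32]=+0.855 → step 33: x=-0.157, v=-0.057, θ=0.027, ω=-0.020
apply F[33]=+0.807 → step 34: x=-0.158, v=-0.049, θ=0.027, ω=-0.023
apply F[34]=+0.763 → step 35: x=-0.159, v=-0.042, θ=0.026, ω=-0.025
apply F[35]=+0.722 → step 36: x=-0.160, v=-0.035, θ=0.026, ω=-0.027
apply F[36]=+0.683 → step 37: x=-0.160, v=-0.029, θ=0.025, ω=-0.029
apply F[37]=+0.647 → step 38: x=-0.161, v=-0.023, θ=0.025, ω=-0.030
max |θ| = 0.073 ≤ 0.171 over all 39 states.

Answer: never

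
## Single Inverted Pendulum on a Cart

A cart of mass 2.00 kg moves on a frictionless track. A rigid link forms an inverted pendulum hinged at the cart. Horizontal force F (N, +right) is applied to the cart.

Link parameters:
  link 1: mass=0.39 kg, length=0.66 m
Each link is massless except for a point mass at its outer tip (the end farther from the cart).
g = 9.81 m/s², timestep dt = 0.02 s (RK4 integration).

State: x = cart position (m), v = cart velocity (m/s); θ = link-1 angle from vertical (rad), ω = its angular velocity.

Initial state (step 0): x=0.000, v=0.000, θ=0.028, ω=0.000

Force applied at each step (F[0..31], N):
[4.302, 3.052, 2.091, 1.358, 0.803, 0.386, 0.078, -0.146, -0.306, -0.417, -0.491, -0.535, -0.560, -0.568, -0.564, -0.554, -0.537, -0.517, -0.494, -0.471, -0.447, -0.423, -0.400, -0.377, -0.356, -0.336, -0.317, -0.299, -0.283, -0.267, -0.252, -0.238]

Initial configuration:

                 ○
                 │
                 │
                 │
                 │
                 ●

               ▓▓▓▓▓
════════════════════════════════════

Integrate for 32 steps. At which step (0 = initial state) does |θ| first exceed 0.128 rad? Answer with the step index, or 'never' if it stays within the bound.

Answer: never

Derivation:
apply F[0]=+4.302 → step 1: x=0.000, v=0.042, θ=0.027, ω=-0.055
apply F[1]=+3.052 → step 2: x=0.002, v=0.071, θ=0.026, ω=-0.092
apply F[2]=+2.091 → step 3: x=0.003, v=0.091, θ=0.024, ω=-0.115
apply F[3]=+1.358 → step 4: x=0.005, v=0.104, θ=0.021, ω=-0.127
apply F[4]=+0.803 → step 5: x=0.007, v=0.111, θ=0.019, ω=-0.132
apply F[5]=+0.386 → step 6: x=0.010, v=0.115, θ=0.016, ω=-0.132
apply F[6]=+0.078 → step 7: x=0.012, v=0.115, θ=0.014, ω=-0.128
apply F[7]=-0.146 → step 8: x=0.014, v=0.113, θ=0.011, ω=-0.121
apply F[8]=-0.306 → step 9: x=0.016, v=0.109, θ=0.009, ω=-0.113
apply F[9]=-0.417 → step 10: x=0.018, v=0.105, θ=0.007, ω=-0.104
apply F[10]=-0.491 → step 11: x=0.021, v=0.100, θ=0.005, ω=-0.094
apply F[11]=-0.535 → step 12: x=0.022, v=0.094, θ=0.003, ω=-0.085
apply F[12]=-0.560 → step 13: x=0.024, v=0.089, θ=0.001, ω=-0.076
apply F[13]=-0.568 → step 14: x=0.026, v=0.083, θ=-0.000, ω=-0.067
apply F[14]=-0.564 → step 15: x=0.028, v=0.077, θ=-0.001, ω=-0.059
apply F[15]=-0.554 → step 16: x=0.029, v=0.072, θ=-0.002, ω=-0.051
apply F[16]=-0.537 → step 17: x=0.030, v=0.067, θ=-0.003, ω=-0.044
apply F[17]=-0.517 → step 18: x=0.032, v=0.062, θ=-0.004, ω=-0.037
apply F[18]=-0.494 → step 19: x=0.033, v=0.057, θ=-0.005, ω=-0.032
apply F[19]=-0.471 → step 20: x=0.034, v=0.052, θ=-0.006, ω=-0.026
apply F[20]=-0.447 → step 21: x=0.035, v=0.048, θ=-0.006, ω=-0.022
apply F[21]=-0.423 → step 22: x=0.036, v=0.044, θ=-0.006, ω=-0.017
apply F[22]=-0.400 → step 23: x=0.037, v=0.040, θ=-0.007, ω=-0.014
apply F[23]=-0.377 → step 24: x=0.038, v=0.037, θ=-0.007, ω=-0.010
apply F[24]=-0.356 → step 25: x=0.038, v=0.033, θ=-0.007, ω=-0.007
apply F[25]=-0.336 → step 26: x=0.039, v=0.030, θ=-0.007, ω=-0.005
apply F[26]=-0.317 → step 27: x=0.040, v=0.028, θ=-0.007, ω=-0.003
apply F[27]=-0.299 → step 28: x=0.040, v=0.025, θ=-0.007, ω=-0.001
apply F[28]=-0.283 → step 29: x=0.041, v=0.022, θ=-0.007, ω=0.001
apply F[29]=-0.267 → step 30: x=0.041, v=0.020, θ=-0.007, ω=0.002
apply F[30]=-0.252 → step 31: x=0.041, v=0.018, θ=-0.007, ω=0.004
apply F[31]=-0.238 → step 32: x=0.042, v=0.016, θ=-0.007, ω=0.005
max |θ| = 0.028 ≤ 0.128 over all 33 states.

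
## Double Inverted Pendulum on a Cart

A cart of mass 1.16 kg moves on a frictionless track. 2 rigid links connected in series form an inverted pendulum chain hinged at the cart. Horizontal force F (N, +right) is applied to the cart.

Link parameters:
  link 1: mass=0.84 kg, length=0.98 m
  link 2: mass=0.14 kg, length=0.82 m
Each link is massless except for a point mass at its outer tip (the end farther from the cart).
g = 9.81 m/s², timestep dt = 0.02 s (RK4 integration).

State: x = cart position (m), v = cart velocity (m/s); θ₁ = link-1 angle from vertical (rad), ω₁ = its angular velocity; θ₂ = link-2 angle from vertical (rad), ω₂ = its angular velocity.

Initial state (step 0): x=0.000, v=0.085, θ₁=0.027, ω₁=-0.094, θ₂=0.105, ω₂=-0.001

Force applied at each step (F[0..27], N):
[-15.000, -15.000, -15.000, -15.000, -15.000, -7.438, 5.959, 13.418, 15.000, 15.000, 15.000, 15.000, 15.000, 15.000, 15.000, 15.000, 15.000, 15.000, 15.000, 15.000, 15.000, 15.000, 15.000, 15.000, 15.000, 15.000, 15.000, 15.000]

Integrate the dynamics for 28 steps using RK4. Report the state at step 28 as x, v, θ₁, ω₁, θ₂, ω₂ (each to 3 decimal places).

Answer: x=0.297, v=3.370, θ₁=-0.015, ω₁=-2.403, θ₂=-0.016, ω₂=-0.648

Derivation:
apply F[0]=-15.000 → step 1: x=-0.001, v=-0.178, θ₁=0.028, ω₁=0.177, θ₂=0.105, ω₂=0.020
apply F[1]=-15.000 → step 2: x=-0.007, v=-0.441, θ₁=0.034, ω₁=0.449, θ₂=0.106, ω₂=0.040
apply F[2]=-15.000 → step 3: x=-0.019, v=-0.706, θ₁=0.046, ω₁=0.725, θ₂=0.107, ω₂=0.057
apply F[3]=-15.000 → step 4: x=-0.035, v=-0.972, θ₁=0.063, ω₁=1.006, θ₂=0.108, ω₂=0.069
apply F[4]=-15.000 → step 5: x=-0.057, v=-1.240, θ₁=0.086, ω₁=1.292, θ₂=0.110, ω₂=0.077
apply F[5]=-7.438 → step 6: x=-0.084, v=-1.380, θ₁=0.114, ω₁=1.454, θ₂=0.111, ω₂=0.079
apply F[6]=+5.959 → step 7: x=-0.110, v=-1.296, θ₁=0.142, ω₁=1.394, θ₂=0.113, ω₂=0.075
apply F[7]=+13.418 → step 8: x=-0.134, v=-1.089, θ₁=0.168, ω₁=1.219, θ₂=0.114, ω₂=0.064
apply F[8]=+15.000 → step 9: x=-0.154, v=-0.862, θ₁=0.191, ω₁=1.029, θ₂=0.115, ω₂=0.044
apply F[9]=+15.000 → step 10: x=-0.169, v=-0.640, θ₁=0.209, ω₁=0.850, θ₂=0.116, ω₂=0.018
apply F[10]=+15.000 → step 11: x=-0.179, v=-0.423, θ₁=0.225, ω₁=0.681, θ₂=0.116, ω₂=-0.015
apply F[11]=+15.000 → step 12: x=-0.186, v=-0.209, θ₁=0.237, ω₁=0.519, θ₂=0.115, ω₂=-0.053
apply F[12]=+15.000 → step 13: x=-0.188, v=0.002, θ₁=0.245, ω₁=0.363, θ₂=0.114, ω₂=-0.095
apply F[13]=+15.000 → step 14: x=-0.186, v=0.210, θ₁=0.251, ω₁=0.211, θ₂=0.111, ω₂=-0.141
apply F[14]=+15.000 → step 15: x=-0.179, v=0.418, θ₁=0.254, ω₁=0.061, θ₂=0.108, ω₂=-0.190
apply F[15]=+15.000 → step 16: x=-0.169, v=0.626, θ₁=0.254, ω₁=-0.087, θ₂=0.104, ω₂=-0.241
apply F[16]=+15.000 → step 17: x=-0.154, v=0.834, θ₁=0.250, ω₁=-0.237, θ₂=0.098, ω₂=-0.292
apply F[17]=+15.000 → step 18: x=-0.136, v=1.043, θ₁=0.244, ω₁=-0.389, θ₂=0.092, ω₂=-0.344
apply F[18]=+15.000 → step 19: x=-0.113, v=1.254, θ₁=0.235, ω₁=-0.545, θ₂=0.085, ω₂=-0.394
apply F[19]=+15.000 → step 20: x=-0.085, v=1.469, θ₁=0.222, ω₁=-0.707, θ₂=0.076, ω₂=-0.443
apply F[20]=+15.000 → step 21: x=-0.054, v=1.687, θ₁=0.207, ω₁=-0.876, θ₂=0.067, ω₂=-0.488
apply F[21]=+15.000 → step 22: x=-0.018, v=1.910, θ₁=0.187, ω₁=-1.055, θ₂=0.057, ω₂=-0.530
apply F[22]=+15.000 → step 23: x=0.023, v=2.138, θ₁=0.164, ω₁=-1.245, θ₂=0.046, ω₂=-0.566
apply F[23]=+15.000 → step 24: x=0.068, v=2.372, θ₁=0.137, ω₁=-1.448, θ₂=0.034, ω₂=-0.597
apply F[24]=+15.000 → step 25: x=0.117, v=2.612, θ₁=0.106, ω₁=-1.664, θ₂=0.022, ω₂=-0.620
apply F[25]=+15.000 → step 26: x=0.172, v=2.859, θ₁=0.071, ω₁=-1.896, θ₂=0.009, ω₂=-0.636
apply F[26]=+15.000 → step 27: x=0.232, v=3.113, θ₁=0.030, ω₁=-2.142, θ₂=-0.003, ω₂=-0.645
apply F[27]=+15.000 → step 28: x=0.297, v=3.370, θ₁=-0.015, ω₁=-2.403, θ₂=-0.016, ω₂=-0.648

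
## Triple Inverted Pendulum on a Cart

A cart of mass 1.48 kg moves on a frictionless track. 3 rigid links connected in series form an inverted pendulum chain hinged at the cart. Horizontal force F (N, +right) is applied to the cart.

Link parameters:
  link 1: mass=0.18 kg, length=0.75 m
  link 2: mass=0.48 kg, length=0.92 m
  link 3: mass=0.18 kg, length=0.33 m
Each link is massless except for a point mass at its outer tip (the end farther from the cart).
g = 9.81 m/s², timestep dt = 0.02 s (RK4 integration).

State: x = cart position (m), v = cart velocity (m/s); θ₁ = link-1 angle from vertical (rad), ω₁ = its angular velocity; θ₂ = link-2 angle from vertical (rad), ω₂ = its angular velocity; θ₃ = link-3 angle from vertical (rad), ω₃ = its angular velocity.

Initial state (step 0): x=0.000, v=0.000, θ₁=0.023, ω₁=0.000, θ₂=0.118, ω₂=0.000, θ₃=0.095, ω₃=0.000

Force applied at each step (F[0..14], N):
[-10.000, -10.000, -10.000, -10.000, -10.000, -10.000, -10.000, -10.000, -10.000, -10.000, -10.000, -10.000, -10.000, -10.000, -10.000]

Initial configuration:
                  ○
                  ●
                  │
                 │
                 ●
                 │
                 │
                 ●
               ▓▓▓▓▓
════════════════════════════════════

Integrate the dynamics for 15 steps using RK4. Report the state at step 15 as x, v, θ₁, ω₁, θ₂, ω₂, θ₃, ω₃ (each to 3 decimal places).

apply F[0]=-10.000 → step 1: x=-0.001, v=-0.138, θ₁=0.024, ω₁=0.103, θ₂=0.119, ω₂=0.092, θ₃=0.095, ω₃=-0.018
apply F[1]=-10.000 → step 2: x=-0.006, v=-0.275, θ₁=0.027, ω₁=0.208, θ₂=0.122, ω₂=0.183, θ₃=0.094, ω₃=-0.038
apply F[2]=-10.000 → step 3: x=-0.012, v=-0.414, θ₁=0.032, ω₁=0.316, θ₂=0.126, ω₂=0.273, θ₃=0.093, ω₃=-0.061
apply F[3]=-10.000 → step 4: x=-0.022, v=-0.552, θ₁=0.040, ω₁=0.428, θ₂=0.133, ω₂=0.361, θ₃=0.092, ω₃=-0.088
apply F[4]=-10.000 → step 5: x=-0.035, v=-0.692, θ₁=0.050, ω₁=0.546, θ₂=0.141, ω₂=0.448, θ₃=0.090, ω₃=-0.122
apply F[5]=-10.000 → step 6: x=-0.050, v=-0.833, θ₁=0.062, ω₁=0.672, θ₂=0.150, ω₂=0.531, θ₃=0.087, ω₃=-0.163
apply F[6]=-10.000 → step 7: x=-0.068, v=-0.974, θ₁=0.077, ω₁=0.808, θ₂=0.162, ω₂=0.610, θ₃=0.083, ω₃=-0.212
apply F[7]=-10.000 → step 8: x=-0.089, v=-1.117, θ₁=0.094, ω₁=0.956, θ₂=0.175, ω₂=0.683, θ₃=0.078, ω₃=-0.269
apply F[8]=-10.000 → step 9: x=-0.113, v=-1.261, θ₁=0.115, ω₁=1.117, θ₂=0.189, ω₂=0.750, θ₃=0.072, ω₃=-0.336
apply F[9]=-10.000 → step 10: x=-0.139, v=-1.407, θ₁=0.139, ω₁=1.295, θ₂=0.205, ω₂=0.808, θ₃=0.065, ω₃=-0.410
apply F[10]=-10.000 → step 11: x=-0.169, v=-1.553, θ₁=0.167, ω₁=1.490, θ₂=0.221, ω₂=0.855, θ₃=0.056, ω₃=-0.489
apply F[11]=-10.000 → step 12: x=-0.201, v=-1.700, θ₁=0.199, ω₁=1.704, θ₂=0.239, ω₂=0.891, θ₃=0.045, ω₃=-0.572
apply F[12]=-10.000 → step 13: x=-0.237, v=-1.847, θ₁=0.235, ω₁=1.937, θ₂=0.257, ω₂=0.914, θ₃=0.033, ω₃=-0.652
apply F[13]=-10.000 → step 14: x=-0.275, v=-1.993, θ₁=0.276, ω₁=2.187, θ₂=0.275, ω₂=0.925, θ₃=0.019, ω₃=-0.722
apply F[14]=-10.000 → step 15: x=-0.316, v=-2.136, θ₁=0.323, ω₁=2.450, θ₂=0.294, ω₂=0.926, θ₃=0.004, ω₃=-0.774

Answer: x=-0.316, v=-2.136, θ₁=0.323, ω₁=2.450, θ₂=0.294, ω₂=0.926, θ₃=0.004, ω₃=-0.774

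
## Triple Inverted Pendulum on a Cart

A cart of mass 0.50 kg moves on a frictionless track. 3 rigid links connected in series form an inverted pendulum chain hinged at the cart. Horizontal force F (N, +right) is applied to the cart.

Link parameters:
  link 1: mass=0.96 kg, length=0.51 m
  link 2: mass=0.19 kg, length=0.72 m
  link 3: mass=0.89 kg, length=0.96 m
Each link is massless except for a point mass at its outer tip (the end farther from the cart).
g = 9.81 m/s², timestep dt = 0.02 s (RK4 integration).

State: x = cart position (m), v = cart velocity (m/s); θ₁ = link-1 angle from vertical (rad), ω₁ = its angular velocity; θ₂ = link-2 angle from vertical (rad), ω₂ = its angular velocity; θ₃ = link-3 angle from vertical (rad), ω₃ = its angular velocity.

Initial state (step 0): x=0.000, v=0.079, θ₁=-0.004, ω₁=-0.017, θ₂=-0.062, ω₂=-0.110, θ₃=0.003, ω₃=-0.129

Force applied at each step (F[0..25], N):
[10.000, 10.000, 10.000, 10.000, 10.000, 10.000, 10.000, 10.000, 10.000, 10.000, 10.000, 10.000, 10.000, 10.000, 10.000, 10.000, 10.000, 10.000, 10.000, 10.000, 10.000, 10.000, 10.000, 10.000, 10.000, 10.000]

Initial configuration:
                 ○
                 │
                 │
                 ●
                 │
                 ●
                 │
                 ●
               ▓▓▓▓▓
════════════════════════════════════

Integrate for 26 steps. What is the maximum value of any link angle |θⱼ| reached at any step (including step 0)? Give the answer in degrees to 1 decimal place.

apply F[0]=+10.000 → step 1: x=0.006, v=0.484, θ₁=-0.012, ω₁=-0.791, θ₂=-0.065, ω₂=-0.220, θ₃=0.001, ω₃=-0.057
apply F[1]=+10.000 → step 2: x=0.019, v=0.899, θ₁=-0.036, ω₁=-1.597, θ₂=-0.071, ω₂=-0.317, θ₃=0.001, ω₃=0.011
apply F[2]=+10.000 → step 3: x=0.042, v=1.327, θ₁=-0.076, ω₁=-2.449, θ₂=-0.078, ω₂=-0.386, θ₃=0.001, ω₃=0.066
apply F[3]=+10.000 → step 4: x=0.073, v=1.752, θ₁=-0.134, ω₁=-3.321, θ₂=-0.086, ω₂=-0.415, θ₃=0.003, ω₃=0.096
apply F[4]=+10.000 → step 5: x=0.112, v=2.140, θ₁=-0.209, ω₁=-4.130, θ₂=-0.094, ω₂=-0.410, θ₃=0.005, ω₃=0.087
apply F[5]=+10.000 → step 6: x=0.158, v=2.449, θ₁=-0.298, ω₁=-4.784, θ₂=-0.102, ω₂=-0.393, θ₃=0.006, ω₃=0.034
apply F[6]=+10.000 → step 7: x=0.209, v=2.662, θ₁=-0.399, ω₁=-5.240, θ₂=-0.110, ω₂=-0.396, θ₃=0.006, ω₃=-0.051
apply F[7]=+10.000 → step 8: x=0.263, v=2.789, θ₁=-0.507, ω₁=-5.529, θ₂=-0.118, ω₂=-0.437, θ₃=0.004, ω₃=-0.151
apply F[8]=+10.000 → step 9: x=0.320, v=2.851, θ₁=-0.619, ω₁=-5.710, θ₂=-0.128, ω₂=-0.521, θ₃=0.000, ω₃=-0.252
apply F[9]=+10.000 → step 10: x=0.377, v=2.868, θ₁=-0.735, ω₁=-5.832, θ₂=-0.139, ω₂=-0.643, θ₃=-0.006, ω₃=-0.350
apply F[10]=+10.000 → step 11: x=0.434, v=2.850, θ₁=-0.852, ω₁=-5.930, θ₂=-0.154, ω₂=-0.797, θ₃=-0.014, ω₃=-0.443
apply F[11]=+10.000 → step 12: x=0.491, v=2.805, θ₁=-0.972, ω₁=-6.024, θ₂=-0.171, ω₂=-0.979, θ₃=-0.024, ω₃=-0.530
apply F[12]=+10.000 → step 13: x=0.546, v=2.735, θ₁=-1.093, ω₁=-6.128, θ₂=-0.193, ω₂=-1.183, θ₃=-0.035, ω₃=-0.615
apply F[13]=+10.000 → step 14: x=0.600, v=2.640, θ₁=-1.217, ω₁=-6.250, θ₂=-0.219, ω₂=-1.409, θ₃=-0.048, ω₃=-0.699
apply F[14]=+10.000 → step 15: x=0.652, v=2.521, θ₁=-1.343, ω₁=-6.398, θ₂=-0.250, ω₂=-1.655, θ₃=-0.063, ω₃=-0.784
apply F[15]=+10.000 → step 16: x=0.701, v=2.374, θ₁=-1.473, ω₁=-6.577, θ₂=-0.285, ω₂=-1.921, θ₃=-0.080, ω₃=-0.872
apply F[16]=+10.000 → step 17: x=0.747, v=2.198, θ₁=-1.607, ω₁=-6.797, θ₂=-0.327, ω₂=-2.209, θ₃=-0.098, ω₃=-0.967
apply F[17]=+10.000 → step 18: x=0.789, v=1.987, θ₁=-1.745, ω₁=-7.068, θ₂=-0.374, ω₂=-2.526, θ₃=-0.118, ω₃=-1.070
apply F[18]=+10.000 → step 19: x=0.826, v=1.735, θ₁=-1.890, ω₁=-7.405, θ₂=-0.428, ω₂=-2.877, θ₃=-0.141, ω₃=-1.184
apply F[19]=+10.000 → step 20: x=0.858, v=1.436, θ₁=-2.042, ω₁=-7.827, θ₂=-0.489, ω₂=-3.280, θ₃=-0.166, ω₃=-1.313
apply F[20]=+10.000 → step 21: x=0.883, v=1.079, θ₁=-2.204, ω₁=-8.361, θ₂=-0.559, ω₂=-3.760, θ₃=-0.193, ω₃=-1.458
apply F[21]=+10.000 → step 22: x=0.900, v=0.656, θ₁=-2.378, ω₁=-9.040, θ₂=-0.640, ω₂=-4.364, θ₃=-0.224, ω₃=-1.620
apply F[22]=+10.000 → step 23: x=0.909, v=0.171, θ₁=-2.566, ω₁=-9.875, θ₂=-0.735, ω₂=-5.174, θ₃=-0.258, ω₃=-1.796
apply F[23]=+10.000 → step 24: x=0.907, v=-0.311, θ₁=-2.773, ω₁=-10.752, θ₂=-0.850, ω₂=-6.305, θ₃=-0.296, ω₃=-1.984
apply F[24]=+10.000 → step 25: x=0.898, v=-0.556, θ₁=-2.994, ω₁=-11.168, θ₂=-0.990, ω₂=-7.743, θ₃=-0.338, ω₃=-2.219
apply F[25]=+10.000 → step 26: x=0.889, v=-0.262, θ₁=-3.211, ω₁=-10.374, θ₂=-1.158, ω₂=-8.952, θ₃=-0.386, ω₃=-2.679
Max |angle| over trajectory = 3.211 rad = 184.0°.

Answer: 184.0°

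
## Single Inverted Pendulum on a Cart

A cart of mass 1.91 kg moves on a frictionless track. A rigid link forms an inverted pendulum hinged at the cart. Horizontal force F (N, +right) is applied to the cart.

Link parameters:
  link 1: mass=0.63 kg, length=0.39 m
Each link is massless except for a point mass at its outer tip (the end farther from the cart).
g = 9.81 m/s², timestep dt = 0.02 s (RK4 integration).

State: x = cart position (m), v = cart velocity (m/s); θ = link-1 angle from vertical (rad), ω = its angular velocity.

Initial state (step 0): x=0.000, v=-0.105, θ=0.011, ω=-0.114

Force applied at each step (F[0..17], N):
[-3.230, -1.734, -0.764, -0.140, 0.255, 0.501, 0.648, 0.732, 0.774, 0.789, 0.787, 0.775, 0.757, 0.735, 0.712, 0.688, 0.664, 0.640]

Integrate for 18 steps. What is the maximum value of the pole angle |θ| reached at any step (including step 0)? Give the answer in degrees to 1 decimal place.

apply F[0]=-3.230 → step 1: x=-0.002, v=-0.139, θ=0.010, ω=-0.020
apply F[1]=-1.734 → step 2: x=-0.005, v=-0.158, θ=0.010, ω=0.033
apply F[2]=-0.764 → step 3: x=-0.009, v=-0.167, θ=0.011, ω=0.060
apply F[3]=-0.140 → step 4: x=-0.012, v=-0.169, θ=0.012, ω=0.071
apply F[4]=+0.255 → step 5: x=-0.015, v=-0.167, θ=0.013, ω=0.073
apply F[5]=+0.501 → step 6: x=-0.019, v=-0.163, θ=0.015, ω=0.069
apply F[6]=+0.648 → step 7: x=-0.022, v=-0.157, θ=0.016, ω=0.062
apply F[7]=+0.732 → step 8: x=-0.025, v=-0.151, θ=0.017, ω=0.053
apply F[8]=+0.774 → step 9: x=-0.028, v=-0.144, θ=0.018, ω=0.045
apply F[9]=+0.789 → step 10: x=-0.031, v=-0.137, θ=0.019, ω=0.036
apply F[10]=+0.787 → step 11: x=-0.033, v=-0.130, θ=0.020, ω=0.028
apply F[11]=+0.775 → step 12: x=-0.036, v=-0.123, θ=0.020, ω=0.020
apply F[12]=+0.757 → step 13: x=-0.038, v=-0.116, θ=0.021, ω=0.014
apply F[13]=+0.735 → step 14: x=-0.041, v=-0.110, θ=0.021, ω=0.008
apply F[14]=+0.712 → step 15: x=-0.043, v=-0.104, θ=0.021, ω=0.003
apply F[15]=+0.688 → step 16: x=-0.045, v=-0.098, θ=0.021, ω=-0.002
apply F[16]=+0.664 → step 17: x=-0.047, v=-0.092, θ=0.021, ω=-0.006
apply F[17]=+0.640 → step 18: x=-0.048, v=-0.087, θ=0.021, ω=-0.009
Max |angle| over trajectory = 0.021 rad = 1.2°.

Answer: 1.2°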